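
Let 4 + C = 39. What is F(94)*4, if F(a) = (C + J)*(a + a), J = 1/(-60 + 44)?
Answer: 26273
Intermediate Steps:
C = 35 (C = -4 + 39 = 35)
J = -1/16 (J = 1/(-16) = -1/16 ≈ -0.062500)
F(a) = 559*a/8 (F(a) = (35 - 1/16)*(a + a) = 559*(2*a)/16 = 559*a/8)
F(94)*4 = ((559/8)*94)*4 = (26273/4)*4 = 26273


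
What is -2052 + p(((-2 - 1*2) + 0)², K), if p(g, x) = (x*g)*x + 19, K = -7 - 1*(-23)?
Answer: 2063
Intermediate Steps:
K = 16 (K = -7 + 23 = 16)
p(g, x) = 19 + g*x² (p(g, x) = (g*x)*x + 19 = g*x² + 19 = 19 + g*x²)
-2052 + p(((-2 - 1*2) + 0)², K) = -2052 + (19 + ((-2 - 1*2) + 0)²*16²) = -2052 + (19 + ((-2 - 2) + 0)²*256) = -2052 + (19 + (-4 + 0)²*256) = -2052 + (19 + (-4)²*256) = -2052 + (19 + 16*256) = -2052 + (19 + 4096) = -2052 + 4115 = 2063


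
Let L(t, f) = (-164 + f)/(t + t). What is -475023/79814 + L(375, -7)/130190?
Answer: -7730407820949/1298873082500 ≈ -5.9516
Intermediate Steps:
L(t, f) = (-164 + f)/(2*t) (L(t, f) = (-164 + f)/((2*t)) = (-164 + f)*(1/(2*t)) = (-164 + f)/(2*t))
-475023/79814 + L(375, -7)/130190 = -475023/79814 + ((½)*(-164 - 7)/375)/130190 = -475023*1/79814 + ((½)*(1/375)*(-171))*(1/130190) = -475023/79814 - 57/250*1/130190 = -475023/79814 - 57/32547500 = -7730407820949/1298873082500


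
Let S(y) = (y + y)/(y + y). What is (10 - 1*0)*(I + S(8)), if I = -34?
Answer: -330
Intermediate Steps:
S(y) = 1 (S(y) = (2*y)/((2*y)) = (2*y)*(1/(2*y)) = 1)
(10 - 1*0)*(I + S(8)) = (10 - 1*0)*(-34 + 1) = (10 + 0)*(-33) = 10*(-33) = -330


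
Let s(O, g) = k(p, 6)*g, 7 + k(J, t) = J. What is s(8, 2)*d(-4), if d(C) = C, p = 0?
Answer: 56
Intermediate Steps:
k(J, t) = -7 + J
s(O, g) = -7*g (s(O, g) = (-7 + 0)*g = -7*g)
s(8, 2)*d(-4) = -7*2*(-4) = -14*(-4) = 56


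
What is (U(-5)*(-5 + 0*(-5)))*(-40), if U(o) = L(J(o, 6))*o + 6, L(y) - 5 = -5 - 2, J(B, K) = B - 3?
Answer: 3200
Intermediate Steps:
J(B, K) = -3 + B
L(y) = -2 (L(y) = 5 + (-5 - 2) = 5 - 7 = -2)
U(o) = 6 - 2*o (U(o) = -2*o + 6 = 6 - 2*o)
(U(-5)*(-5 + 0*(-5)))*(-40) = ((6 - 2*(-5))*(-5 + 0*(-5)))*(-40) = ((6 + 10)*(-5 + 0))*(-40) = (16*(-5))*(-40) = -80*(-40) = 3200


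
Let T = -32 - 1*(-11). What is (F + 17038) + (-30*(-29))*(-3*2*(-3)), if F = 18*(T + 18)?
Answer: 32644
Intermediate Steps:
T = -21 (T = -32 + 11 = -21)
F = -54 (F = 18*(-21 + 18) = 18*(-3) = -54)
(F + 17038) + (-30*(-29))*(-3*2*(-3)) = (-54 + 17038) + (-30*(-29))*(-3*2*(-3)) = 16984 + 870*(-6*(-3)) = 16984 + 870*18 = 16984 + 15660 = 32644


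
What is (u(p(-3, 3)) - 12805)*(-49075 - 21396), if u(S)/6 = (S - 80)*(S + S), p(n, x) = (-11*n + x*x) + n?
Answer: 2254578703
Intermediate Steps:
p(n, x) = x² - 10*n (p(n, x) = (-11*n + x²) + n = (x² - 11*n) + n = x² - 10*n)
u(S) = 12*S*(-80 + S) (u(S) = 6*((S - 80)*(S + S)) = 6*((-80 + S)*(2*S)) = 6*(2*S*(-80 + S)) = 12*S*(-80 + S))
(u(p(-3, 3)) - 12805)*(-49075 - 21396) = (12*(3² - 10*(-3))*(-80 + (3² - 10*(-3))) - 12805)*(-49075 - 21396) = (12*(9 + 30)*(-80 + (9 + 30)) - 12805)*(-70471) = (12*39*(-80 + 39) - 12805)*(-70471) = (12*39*(-41) - 12805)*(-70471) = (-19188 - 12805)*(-70471) = -31993*(-70471) = 2254578703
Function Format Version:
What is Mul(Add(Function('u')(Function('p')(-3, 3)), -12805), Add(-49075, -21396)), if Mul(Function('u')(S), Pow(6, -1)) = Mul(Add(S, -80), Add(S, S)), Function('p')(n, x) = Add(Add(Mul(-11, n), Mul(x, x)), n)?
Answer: 2254578703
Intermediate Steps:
Function('p')(n, x) = Add(Pow(x, 2), Mul(-10, n)) (Function('p')(n, x) = Add(Add(Mul(-11, n), Pow(x, 2)), n) = Add(Add(Pow(x, 2), Mul(-11, n)), n) = Add(Pow(x, 2), Mul(-10, n)))
Function('u')(S) = Mul(12, S, Add(-80, S)) (Function('u')(S) = Mul(6, Mul(Add(S, -80), Add(S, S))) = Mul(6, Mul(Add(-80, S), Mul(2, S))) = Mul(6, Mul(2, S, Add(-80, S))) = Mul(12, S, Add(-80, S)))
Mul(Add(Function('u')(Function('p')(-3, 3)), -12805), Add(-49075, -21396)) = Mul(Add(Mul(12, Add(Pow(3, 2), Mul(-10, -3)), Add(-80, Add(Pow(3, 2), Mul(-10, -3)))), -12805), Add(-49075, -21396)) = Mul(Add(Mul(12, Add(9, 30), Add(-80, Add(9, 30))), -12805), -70471) = Mul(Add(Mul(12, 39, Add(-80, 39)), -12805), -70471) = Mul(Add(Mul(12, 39, -41), -12805), -70471) = Mul(Add(-19188, -12805), -70471) = Mul(-31993, -70471) = 2254578703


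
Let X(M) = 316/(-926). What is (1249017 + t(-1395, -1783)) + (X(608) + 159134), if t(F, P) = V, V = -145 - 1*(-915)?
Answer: 652330265/463 ≈ 1.4089e+6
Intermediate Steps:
X(M) = -158/463 (X(M) = 316*(-1/926) = -158/463)
V = 770 (V = -145 + 915 = 770)
t(F, P) = 770
(1249017 + t(-1395, -1783)) + (X(608) + 159134) = (1249017 + 770) + (-158/463 + 159134) = 1249787 + 73678884/463 = 652330265/463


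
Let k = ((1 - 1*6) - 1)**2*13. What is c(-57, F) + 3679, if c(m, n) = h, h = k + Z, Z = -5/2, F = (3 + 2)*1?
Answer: 8289/2 ≈ 4144.5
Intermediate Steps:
F = 5 (F = 5*1 = 5)
Z = -5/2 (Z = -5*1/2 = -5/2 ≈ -2.5000)
k = 468 (k = ((1 - 6) - 1)**2*13 = (-5 - 1)**2*13 = (-6)**2*13 = 36*13 = 468)
h = 931/2 (h = 468 - 5/2 = 931/2 ≈ 465.50)
c(m, n) = 931/2
c(-57, F) + 3679 = 931/2 + 3679 = 8289/2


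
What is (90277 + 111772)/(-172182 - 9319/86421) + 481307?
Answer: 7161902866376258/14880149941 ≈ 4.8131e+5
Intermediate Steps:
(90277 + 111772)/(-172182 - 9319/86421) + 481307 = 202049/(-172182 - 9319*1/86421) + 481307 = 202049/(-172182 - 9319/86421) + 481307 = 202049/(-14880149941/86421) + 481307 = 202049*(-86421/14880149941) + 481307 = -17461276629/14880149941 + 481307 = 7161902866376258/14880149941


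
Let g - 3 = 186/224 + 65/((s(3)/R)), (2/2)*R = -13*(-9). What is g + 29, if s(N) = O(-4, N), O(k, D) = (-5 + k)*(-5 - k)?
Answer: 98317/112 ≈ 877.83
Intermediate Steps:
R = 117 (R = -13*(-9) = 117)
s(N) = 9 (s(N) = 25 - 1*(-4)**2 = 25 - 1*16 = 25 - 16 = 9)
g = 95069/112 (g = 3 + (186/224 + 65/((9/117))) = 3 + (186*(1/224) + 65/((9*(1/117)))) = 3 + (93/112 + 65/(1/13)) = 3 + (93/112 + 65*13) = 3 + (93/112 + 845) = 3 + 94733/112 = 95069/112 ≈ 848.83)
g + 29 = 95069/112 + 29 = 98317/112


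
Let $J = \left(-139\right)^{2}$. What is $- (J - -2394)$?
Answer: $-21715$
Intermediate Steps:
$J = 19321$
$- (J - -2394) = - (19321 - -2394) = - (19321 + 2394) = \left(-1\right) 21715 = -21715$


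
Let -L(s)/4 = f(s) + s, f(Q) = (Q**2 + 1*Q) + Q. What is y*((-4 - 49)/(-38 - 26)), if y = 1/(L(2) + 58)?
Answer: 53/1152 ≈ 0.046007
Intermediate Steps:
f(Q) = Q**2 + 2*Q (f(Q) = (Q**2 + Q) + Q = (Q + Q**2) + Q = Q**2 + 2*Q)
L(s) = -4*s - 4*s*(2 + s) (L(s) = -4*(s*(2 + s) + s) = -4*(s + s*(2 + s)) = -4*s - 4*s*(2 + s))
y = 1/18 (y = 1/(4*2*(-3 - 1*2) + 58) = 1/(4*2*(-3 - 2) + 58) = 1/(4*2*(-5) + 58) = 1/(-40 + 58) = 1/18 ≈ 0.055556)
y*((-4 - 49)/(-38 - 26)) = ((-4 - 49)/(-38 - 26))/18 = (-53/(-64))/18 = (-53*(-1/64))/18 = (1/18)*(53/64) = 53/1152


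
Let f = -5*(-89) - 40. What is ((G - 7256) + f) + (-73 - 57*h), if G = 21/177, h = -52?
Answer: -233633/59 ≈ -3959.9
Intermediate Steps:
G = 7/59 (G = 21*(1/177) = 7/59 ≈ 0.11864)
f = 405 (f = 445 - 40 = 405)
((G - 7256) + f) + (-73 - 57*h) = ((7/59 - 7256) + 405) + (-73 - 57*(-52)) = (-428097/59 + 405) + (-73 + 2964) = -404202/59 + 2891 = -233633/59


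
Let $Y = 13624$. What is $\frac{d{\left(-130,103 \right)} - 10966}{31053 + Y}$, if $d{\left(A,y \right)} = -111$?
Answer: $- \frac{11077}{44677} \approx -0.24794$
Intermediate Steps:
$\frac{d{\left(-130,103 \right)} - 10966}{31053 + Y} = \frac{-111 - 10966}{31053 + 13624} = - \frac{11077}{44677}$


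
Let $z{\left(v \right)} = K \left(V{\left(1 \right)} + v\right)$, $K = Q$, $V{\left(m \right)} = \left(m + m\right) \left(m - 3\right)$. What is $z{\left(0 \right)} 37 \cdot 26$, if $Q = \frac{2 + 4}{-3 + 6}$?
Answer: $-7696$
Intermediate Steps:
$Q = 2$ ($Q = \frac{6}{3} = 6 \cdot \frac{1}{3} = 2$)
$V{\left(m \right)} = 2 m \left(-3 + m\right)$
$K = 2$
$z{\left(v \right)} = -8 + 2 v$ ($z{\left(v \right)} = 2 \left(2 \cdot 1 \left(-3 + 1\right) + v\right) = 2 \left(2 \cdot 1 \left(-2\right) + v\right) = 2 \left(-4 + v\right) = -8 + 2 v$)
$z{\left(0 \right)} 37 \cdot 26 = \left(-8 + 2 \cdot 0\right) 37 \cdot 26 = \left(-8 + 0\right) 37 \cdot 26 = \left(-8\right) 37 \cdot 26 = \left(-296\right) 26 = -7696$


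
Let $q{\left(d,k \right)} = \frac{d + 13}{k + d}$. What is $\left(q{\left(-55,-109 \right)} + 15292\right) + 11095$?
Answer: $\frac{2163755}{82} \approx 26387.0$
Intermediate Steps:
$q{\left(d,k \right)} = \frac{13 + d}{d + k}$
$\left(q{\left(-55,-109 \right)} + 15292\right) + 11095 = \left(\frac{13 - 55}{-55 - 109} + 15292\right) + 11095 = \left(\frac{1}{-164} \left(-42\right) + 15292\right) + 11095 = \left(\left(- \frac{1}{164}\right) \left(-42\right) + 15292\right) + 11095 = \left(\frac{21}{82} + 15292\right) + 11095 = \frac{1253965}{82} + 11095 = \frac{2163755}{82}$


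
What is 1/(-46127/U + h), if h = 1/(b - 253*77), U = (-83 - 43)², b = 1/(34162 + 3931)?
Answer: -245446178859/713145371509 ≈ -0.34417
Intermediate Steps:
b = 1/38093 ≈ 2.6252e-5
U = 15876 (U = (-126)² = 15876)
h = -38093/742089732 (h = 1/(1/38093 - 253*77) = 1/(1/38093 - 19481) = 1/(-742089732/38093) = -38093/742089732 ≈ -5.1332e-5)
1/(-46127/U + h) = 1/(-46127/15876 - 38093/742089732) = 1/(-713145371509/245446178859) = -245446178859/713145371509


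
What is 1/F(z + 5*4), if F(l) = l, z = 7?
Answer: 1/27 ≈ 0.037037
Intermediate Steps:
1/F(z + 5*4) = 1/(7 + 5*4) = 1/(7 + 20) = 1/27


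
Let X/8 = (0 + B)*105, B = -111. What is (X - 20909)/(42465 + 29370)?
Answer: -114149/71835 ≈ -1.5890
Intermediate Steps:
X = -93240 (X = 8*((0 - 111)*105) = 8*(-111*105) = 8*(-11655) = -93240)
(X - 20909)/(42465 + 29370) = (-93240 - 20909)/(42465 + 29370) = -114149/71835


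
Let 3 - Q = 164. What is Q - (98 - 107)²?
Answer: -242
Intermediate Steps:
Q = -161 (Q = 3 - 1*164 = 3 - 164 = -161)
Q - (98 - 107)² = -161 - (98 - 107)² = -161 - 1*(-9)² = -161 - 1*81 = -161 - 81 = -242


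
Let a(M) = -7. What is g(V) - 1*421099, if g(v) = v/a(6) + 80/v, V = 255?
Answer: -150345236/357 ≈ -4.2114e+5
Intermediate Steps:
g(v) = 80/v - v/7 (g(v) = v/(-7) + 80/v = v*(-⅐) + 80/v = -v/7 + 80/v = 80/v - v/7)
g(V) - 1*421099 = (80/255 - ⅐*255) - 1*421099 = (80*(1/255) - 255/7) - 421099 = (16/51 - 255/7) - 421099 = -12893/357 - 421099 = -150345236/357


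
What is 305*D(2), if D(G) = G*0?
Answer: 0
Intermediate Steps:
D(G) = 0
305*D(2) = 305*0 = 0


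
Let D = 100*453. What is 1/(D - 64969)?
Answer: -1/19669 ≈ -5.0841e-5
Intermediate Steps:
D = 45300
1/(D - 64969) = 1/(45300 - 64969) = 1/(-19669) = -1/19669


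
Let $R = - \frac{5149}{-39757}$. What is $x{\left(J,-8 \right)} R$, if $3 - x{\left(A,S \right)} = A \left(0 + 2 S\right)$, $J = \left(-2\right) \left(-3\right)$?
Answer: $\frac{509751}{39757} \approx 12.822$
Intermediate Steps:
$J = 6$
$R = \frac{5149}{39757}$ ($R = \left(-5149\right) \left(- \frac{1}{39757}\right) = \frac{5149}{39757} \approx 0.12951$)
$x{\left(A,S \right)} = 3 - 2 A S$ ($x{\left(A,S \right)} = 3 - A \left(0 + 2 S\right) = 3 - A 2 S = 3 - 2 A S$)
$x{\left(J,-8 \right)} R = \left(3 - 12 \left(-8\right)\right) \frac{5149}{39757} = \left(3 + 96\right) \frac{5149}{39757} = 99 \cdot \frac{5149}{39757} = \frac{509751}{39757}$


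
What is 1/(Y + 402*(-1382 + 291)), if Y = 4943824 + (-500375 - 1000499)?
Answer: 1/3004368 ≈ 3.3285e-7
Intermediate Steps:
Y = 3442950 (Y = 4943824 - 1500874 = 3442950)
1/(Y + 402*(-1382 + 291)) = 1/(3442950 + 402*(-1382 + 291)) = 1/(3442950 + 402*(-1091)) = 1/(3442950 - 438582) = 1/3004368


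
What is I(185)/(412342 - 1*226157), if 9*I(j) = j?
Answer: 37/335133 ≈ 0.00011040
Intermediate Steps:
I(j) = j/9
I(185)/(412342 - 1*226157) = ((⅑)*185)/(412342 - 1*226157) = 185/(9*(412342 - 226157)) = (185/9)/186185 = (185/9)*(1/186185) = 37/335133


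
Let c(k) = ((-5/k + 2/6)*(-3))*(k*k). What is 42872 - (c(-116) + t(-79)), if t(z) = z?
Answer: 58147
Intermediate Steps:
c(k) = k²*(-1 + 15/k) (c(k) = ((-5/k + 2*(⅙))*(-3))*k² = ((-5/k + ⅓)*(-3))*k² = ((⅓ - 5/k)*(-3))*k² = (-1 + 15/k)*k² = k²*(-1 + 15/k))
42872 - (c(-116) + t(-79)) = 42872 - (-116*(15 - 1*(-116)) - 79) = 42872 - (-116*(15 + 116) - 79) = 42872 - (-116*131 - 79) = 42872 - (-15196 - 79) = 42872 - 1*(-15275) = 42872 + 15275 = 58147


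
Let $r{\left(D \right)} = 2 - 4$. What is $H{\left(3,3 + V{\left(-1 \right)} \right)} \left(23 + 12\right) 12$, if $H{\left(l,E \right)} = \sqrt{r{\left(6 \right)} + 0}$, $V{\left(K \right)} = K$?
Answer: $420 i \sqrt{2} \approx 593.97 i$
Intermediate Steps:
$r{\left(D \right)} = -2$
$H{\left(l,E \right)} = i \sqrt{2}$ ($H{\left(l,E \right)} = \sqrt{-2 + 0} = \sqrt{-2} = i \sqrt{2}$)
$H{\left(3,3 + V{\left(-1 \right)} \right)} \left(23 + 12\right) 12 = i \sqrt{2} \left(23 + 12\right) 12 = i \sqrt{2} \cdot 35 \cdot 12 = i \sqrt{2} \cdot 420 = 420 i \sqrt{2}$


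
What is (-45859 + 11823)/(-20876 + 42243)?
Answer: -34036/21367 ≈ -1.5929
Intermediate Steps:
(-45859 + 11823)/(-20876 + 42243) = -34036/21367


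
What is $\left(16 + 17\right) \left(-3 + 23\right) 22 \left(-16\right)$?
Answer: $-232320$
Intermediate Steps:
$\left(16 + 17\right) \left(-3 + 23\right) 22 \left(-16\right) = 33 \cdot 20 \cdot 22 \left(-16\right) = 660 \cdot 22 \left(-16\right) = 14520 \left(-16\right) = -232320$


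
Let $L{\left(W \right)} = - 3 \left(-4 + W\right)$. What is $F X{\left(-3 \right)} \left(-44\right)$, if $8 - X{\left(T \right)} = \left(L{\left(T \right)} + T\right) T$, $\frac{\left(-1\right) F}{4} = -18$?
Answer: $-196416$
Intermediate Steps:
$F = 72$ ($F = \left(-4\right) \left(-18\right) = 72$)
$L{\left(W \right)} = 12 - 3 W$
$X{\left(T \right)} = 8 - T \left(12 - 2 T\right)$ ($X{\left(T \right)} = 8 - \left(\left(12 - 3 T\right) + T\right) T = 8 - \left(12 - 2 T\right) T = 8 - T \left(12 - 2 T\right)$)
$F X{\left(-3 \right)} \left(-44\right) = 72 \left(8 - -36 + 2 \left(-3\right)^{2}\right) \left(-44\right) = 72 \left(8 + 36 + 2 \cdot 9\right) \left(-44\right) = 72 \left(8 + 36 + 18\right) \left(-44\right) = 72 \cdot 62 \left(-44\right) = 4464 \left(-44\right) = -196416$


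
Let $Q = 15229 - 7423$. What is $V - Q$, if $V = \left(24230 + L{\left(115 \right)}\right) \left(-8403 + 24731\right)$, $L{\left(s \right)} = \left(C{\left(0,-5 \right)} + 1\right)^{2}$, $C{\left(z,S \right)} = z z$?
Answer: $395635962$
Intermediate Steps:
$C{\left(z,S \right)} = z^{2}$
$L{\left(s \right)} = 1$ ($L{\left(s \right)} = \left(0^{2} + 1\right)^{2} = \left(0 + 1\right)^{2} = 1^{2} = 1$)
$Q = 7806$ ($Q = 15229 - 7423 = 7806$)
$V = 395643768$ ($V = \left(24230 + 1\right) \left(-8403 + 24731\right) = 24231 \cdot 16328 = 395643768$)
$V - Q = 395643768 - 7806 = 395635962$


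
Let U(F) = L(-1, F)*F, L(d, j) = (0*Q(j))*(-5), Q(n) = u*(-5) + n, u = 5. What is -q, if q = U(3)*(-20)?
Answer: 0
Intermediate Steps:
Q(n) = -25 + n (Q(n) = 5*(-5) + n = -25 + n)
L(d, j) = 0 (L(d, j) = (0*(-25 + j))*(-5) = 0*(-5) = 0)
U(F) = 0 (U(F) = 0*F = 0)
q = 0 (q = 0*(-20) = 0)
-q = -1*0 = 0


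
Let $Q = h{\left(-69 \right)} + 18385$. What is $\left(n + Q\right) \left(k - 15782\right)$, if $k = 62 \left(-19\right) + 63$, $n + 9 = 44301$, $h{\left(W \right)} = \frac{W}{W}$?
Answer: $-1059070166$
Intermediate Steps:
$h{\left(W \right)} = 1$
$n = 44292$ ($n = -9 + 44301 = 44292$)
$k = -1115$ ($k = -1178 + 63 = -1115$)
$Q = 18386$ ($Q = 1 + 18385 = 18386$)
$\left(n + Q\right) \left(k - 15782\right) = \left(44292 + 18386\right) \left(-1115 - 15782\right) = 62678 \left(-16897\right) = -1059070166$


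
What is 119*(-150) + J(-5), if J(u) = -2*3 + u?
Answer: -17861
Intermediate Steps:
J(u) = -6 + u
119*(-150) + J(-5) = 119*(-150) + (-6 - 5) = -17850 - 11 = -17861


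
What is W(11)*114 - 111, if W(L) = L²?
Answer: 13683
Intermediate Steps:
W(11)*114 - 111 = 11²*114 - 111 = 121*114 - 111 = 13794 - 111 = 13683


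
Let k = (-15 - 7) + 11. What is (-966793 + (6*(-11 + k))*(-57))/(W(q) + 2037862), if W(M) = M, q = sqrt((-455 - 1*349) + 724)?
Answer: -977428921439/2076440765562 + 959269*I*sqrt(5)/1038220382781 ≈ -0.47072 + 2.066e-6*I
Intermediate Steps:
k = -11 (k = -22 + 11 = -11)
q = 4*I*sqrt(5) (q = sqrt((-455 - 349) + 724) = sqrt(-804 + 724) = sqrt(-80) = 4*I*sqrt(5) ≈ 8.9443*I)
(-966793 + (6*(-11 + k))*(-57))/(W(q) + 2037862) = (-966793 + (6*(-11 - 11))*(-57))/(4*I*sqrt(5) + 2037862) = (-966793 + (6*(-22))*(-57))/(2037862 + 4*I*sqrt(5)) = (-966793 - 132*(-57))/(2037862 + 4*I*sqrt(5)) = (-966793 + 7524)/(2037862 + 4*I*sqrt(5)) = -959269/(2037862 + 4*I*sqrt(5))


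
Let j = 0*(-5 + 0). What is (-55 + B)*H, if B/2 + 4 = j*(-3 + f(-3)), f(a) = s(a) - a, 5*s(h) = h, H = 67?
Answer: -4221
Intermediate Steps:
s(h) = h/5
f(a) = -4*a/5 (f(a) = a/5 - a = -4*a/5)
j = 0 (j = 0*(-5) = 0)
B = -8 (B = -8 + 2*(0*(-3 - 4/5*(-3))) = -8 + 2*(0*(-3 + 12/5)) = -8 + 2*(0*(-3/5)) = -8 + 2*0 = -8 + 0 = -8)
(-55 + B)*H = (-55 - 8)*67 = -63*67 = -4221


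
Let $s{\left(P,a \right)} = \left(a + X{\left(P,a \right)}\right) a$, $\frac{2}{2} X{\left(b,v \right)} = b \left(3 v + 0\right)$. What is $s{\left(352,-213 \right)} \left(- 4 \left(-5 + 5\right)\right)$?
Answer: $0$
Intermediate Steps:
$X{\left(b,v \right)} = 3 b v$ ($X{\left(b,v \right)} = b \left(3 v + 0\right) = b 3 v = 3 b v$)
$s{\left(P,a \right)} = a \left(a + 3 P a\right)$ ($s{\left(P,a \right)} = \left(a + 3 P a\right) a = a \left(a + 3 P a\right)$)
$s{\left(352,-213 \right)} \left(- 4 \left(-5 + 5\right)\right) = \left(-213\right)^{2} \left(1 + 3 \cdot 352\right) \left(- 4 \left(-5 + 5\right)\right) = 45369 \left(1 + 1056\right) \left(\left(-4\right) 0\right) = 45369 \cdot 1057 \cdot 0 = 47955033 \cdot 0 = 0$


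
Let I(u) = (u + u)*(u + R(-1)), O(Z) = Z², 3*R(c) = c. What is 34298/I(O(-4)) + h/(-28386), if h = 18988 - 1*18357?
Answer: 729950015/10673136 ≈ 68.391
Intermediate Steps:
R(c) = c/3
h = 631 (h = 18988 - 18357 = 631)
I(u) = 2*u*(-⅓ + u) (I(u) = (u + u)*(u + (⅓)*(-1)) = (2*u)*(u - ⅓) = (2*u)*(-⅓ + u) = 2*u*(-⅓ + u))
34298/I(O(-4)) + h/(-28386) = 34298/(((⅔)*(-4)²*(-1 + 3*(-4)²))) + 631/(-28386) = 34298/(((⅔)*16*(-1 + 3*16))) + 631*(-1/28386) = 34298/(((⅔)*16*(-1 + 48))) - 631/28386 = 34298/(((⅔)*16*47)) - 631/28386 = 34298/(1504/3) - 631/28386 = 34298*(3/1504) - 631/28386 = 51447/752 - 631/28386 = 729950015/10673136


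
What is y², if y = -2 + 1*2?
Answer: 0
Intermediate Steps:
y = 0 (y = -2 + 2 = 0)
y² = 0² = 0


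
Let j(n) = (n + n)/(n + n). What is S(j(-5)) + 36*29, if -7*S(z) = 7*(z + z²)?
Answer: 1042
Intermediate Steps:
j(n) = 1 (j(n) = (2*n)/((2*n)) = (2*n)*(1/(2*n)) = 1)
S(z) = -z - z² (S(z) = -(z + z²) = -(7*z + 7*z²)/7 = -z - z²)
S(j(-5)) + 36*29 = -1*1*(1 + 1) + 36*29 = -1*1*2 + 1044 = -2 + 1044 = 1042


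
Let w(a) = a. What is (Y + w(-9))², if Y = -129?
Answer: 19044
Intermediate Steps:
(Y + w(-9))² = (-129 - 9)² = (-138)² = 19044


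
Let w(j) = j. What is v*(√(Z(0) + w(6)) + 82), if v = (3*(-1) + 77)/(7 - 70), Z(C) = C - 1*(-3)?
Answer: -6290/63 ≈ -99.841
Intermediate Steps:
Z(C) = 3 + C (Z(C) = C + 3 = 3 + C)
v = -74/63 (v = (-3 + 77)/(-63) = 74*(-1/63) = -74/63 ≈ -1.1746)
v*(√(Z(0) + w(6)) + 82) = -74*(√((3 + 0) + 6) + 82)/63 = -74*(√(3 + 6) + 82)/63 = -74*(√9 + 82)/63 = -74*(3 + 82)/63 = -74/63*85 = -6290/63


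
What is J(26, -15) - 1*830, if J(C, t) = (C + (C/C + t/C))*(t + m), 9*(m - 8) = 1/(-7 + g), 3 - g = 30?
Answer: -2691907/2652 ≈ -1015.0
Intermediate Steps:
g = -27 (g = 3 - 1*30 = 3 - 30 = -27)
m = 2447/306 (m = 8 + 1/(9*(-7 - 27)) = 8 + (1/9)/(-34) = 8 + (1/9)*(-1/34) = 8 - 1/306 = 2447/306 ≈ 7.9967)
J(C, t) = (2447/306 + t)*(1 + C + t/C) (J(C, t) = (C + (C/C + t/C))*(t + 2447/306) = (C + (1 + t/C))*(2447/306 + t) = (1 + C + t/C)*(2447/306 + t) = (2447/306 + t)*(1 + C + t/C))
J(26, -15) - 1*830 = (2447/306 - 15 + (2447/306)*26 + 26*(-15) + (-15)**2/26 + (2447/306)*(-15)/26) - 1*830 = (2447/306 - 15 + 31811/153 - 390 + (1/26)*225 + (2447/306)*(-15)*(1/26)) - 830 = (2447/306 - 15 + 31811/153 - 390 + 225/26 - 12235/2652) - 830 = -490747/2652 - 830 = -2691907/2652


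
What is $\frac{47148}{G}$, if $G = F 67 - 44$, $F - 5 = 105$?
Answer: $\frac{7858}{1221} \approx 6.4357$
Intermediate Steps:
$F = 110$ ($F = 5 + 105 = 110$)
$G = 7326$ ($G = 110 \cdot 67 - 44 = 7370 - 44 = 7326$)
$\frac{47148}{G} = \frac{47148}{7326} = 47148 \cdot \frac{1}{7326} = \frac{7858}{1221}$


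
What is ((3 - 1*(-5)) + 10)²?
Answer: 324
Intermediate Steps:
((3 - 1*(-5)) + 10)² = ((3 + 5) + 10)² = (8 + 10)² = 18² = 324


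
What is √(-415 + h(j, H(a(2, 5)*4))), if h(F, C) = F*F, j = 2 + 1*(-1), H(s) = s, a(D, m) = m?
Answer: 3*I*√46 ≈ 20.347*I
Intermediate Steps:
j = 1 (j = 2 - 1 = 1)
h(F, C) = F²
√(-415 + h(j, H(a(2, 5)*4))) = √(-415 + 1²) = √(-415 + 1) = √(-414) = 3*I*√46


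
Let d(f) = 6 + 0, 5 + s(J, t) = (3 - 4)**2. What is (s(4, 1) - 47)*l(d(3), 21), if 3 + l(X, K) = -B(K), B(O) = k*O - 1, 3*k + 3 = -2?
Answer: -1683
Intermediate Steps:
k = -5/3 (k = -1 + (1/3)*(-2) = -1 - 2/3 = -5/3 ≈ -1.6667)
B(O) = -1 - 5*O/3 (B(O) = -5*O/3 - 1 = -1 - 5*O/3)
s(J, t) = -4 (s(J, t) = -5 + (3 - 4)**2 = -5 + (-1)**2 = -5 + 1 = -4)
d(f) = 6
l(X, K) = -2 + 5*K/3 (l(X, K) = -3 - (-1 - 5*K/3) = -3 + (1 + 5*K/3) = -2 + 5*K/3)
(s(4, 1) - 47)*l(d(3), 21) = (-4 - 47)*(-2 + (5/3)*21) = -51*(-2 + 35) = -51*33 = -1683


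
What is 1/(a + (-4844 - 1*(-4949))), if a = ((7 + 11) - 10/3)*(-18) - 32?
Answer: -1/191 ≈ -0.0052356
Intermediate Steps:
a = -296 (a = (18 - 10*⅓)*(-18) - 32 = (18 - 10/3)*(-18) - 32 = (44/3)*(-18) - 32 = -264 - 32 = -296)
1/(a + (-4844 - 1*(-4949))) = 1/(-296 + (-4844 - 1*(-4949))) = 1/(-296 + (-4844 + 4949)) = 1/(-296 + 105) = 1/(-191) = -1/191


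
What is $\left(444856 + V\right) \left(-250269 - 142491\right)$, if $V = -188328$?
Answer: $-100753937280$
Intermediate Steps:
$\left(444856 + V\right) \left(-250269 - 142491\right) = \left(444856 - 188328\right) \left(-250269 - 142491\right) = 256528 \left(-392760\right) = -100753937280$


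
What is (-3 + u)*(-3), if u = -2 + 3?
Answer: 6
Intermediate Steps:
u = 1
(-3 + u)*(-3) = (-3 + 1)*(-3) = -2*(-3) = 6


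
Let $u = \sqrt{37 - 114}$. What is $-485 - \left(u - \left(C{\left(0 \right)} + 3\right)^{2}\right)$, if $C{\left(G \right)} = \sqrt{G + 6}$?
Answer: $-470 + 6 \sqrt{6} - i \sqrt{77} \approx -455.3 - 8.775 i$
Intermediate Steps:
$u = i \sqrt{77}$ ($u = \sqrt{-77} = i \sqrt{77} \approx 8.775 i$)
$C{\left(G \right)} = \sqrt{6 + G}$
$-485 - \left(u - \left(C{\left(0 \right)} + 3\right)^{2}\right) = -485 - \left(i \sqrt{77} - \left(\sqrt{6 + 0} + 3\right)^{2}\right) = -485 - \left(i \sqrt{77} - \left(\sqrt{6} + 3\right)^{2}\right) = -485 - \left(i \sqrt{77} - \left(3 + \sqrt{6}\right)^{2}\right) = -485 - \left(- \left(3 + \sqrt{6}\right)^{2} + i \sqrt{77}\right) = -485 + \left(\left(3 + \sqrt{6}\right)^{2} - i \sqrt{77}\right) = -485 + \left(3 + \sqrt{6}\right)^{2} - i \sqrt{77}$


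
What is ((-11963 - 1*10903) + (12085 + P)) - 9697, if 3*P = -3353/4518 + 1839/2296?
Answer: -318637211119/15559992 ≈ -20478.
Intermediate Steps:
P = 305057/15559992 (P = (-3353/4518 + 1839/2296)/3 = (⅓)*(305057/5186664) = 305057/15559992 ≈ 0.019605)
((-11963 - 1*10903) + (12085 + P)) - 9697 = ((-11963 - 1*10903) + (12085 + 305057/15559992)) - 9697 = ((-11963 - 10903) + 188042808377/15559992) - 9697 = (-22866 + 188042808377/15559992) - 9697 = -167751968695/15559992 - 9697 = -318637211119/15559992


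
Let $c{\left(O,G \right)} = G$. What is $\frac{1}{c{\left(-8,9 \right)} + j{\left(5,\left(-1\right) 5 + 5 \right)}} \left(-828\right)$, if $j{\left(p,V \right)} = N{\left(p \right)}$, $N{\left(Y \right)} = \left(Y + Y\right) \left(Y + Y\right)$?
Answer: $- \frac{828}{109} \approx -7.5963$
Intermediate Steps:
$N{\left(Y \right)} = 4 Y^{2}$ ($N{\left(Y \right)} = 2 Y 2 Y = 4 Y^{2}$)
$j{\left(p,V \right)} = 4 p^{2}$
$\frac{1}{c{\left(-8,9 \right)} + j{\left(5,\left(-1\right) 5 + 5 \right)}} \left(-828\right) = \frac{1}{9 + 4 \cdot 5^{2}} \left(-828\right) = \frac{1}{9 + 4 \cdot 25} \left(-828\right) = \frac{1}{9 + 100} \left(-828\right) = \frac{1}{109} \left(-828\right) = - \frac{828}{109}$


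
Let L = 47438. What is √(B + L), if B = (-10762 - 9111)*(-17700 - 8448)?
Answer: √519686642 ≈ 22797.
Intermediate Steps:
B = 519639204 (B = -19873*(-26148) = 519639204)
√(B + L) = √(519639204 + 47438) = √519686642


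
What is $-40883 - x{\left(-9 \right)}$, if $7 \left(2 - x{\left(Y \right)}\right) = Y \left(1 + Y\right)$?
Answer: $- \frac{286123}{7} \approx -40875.0$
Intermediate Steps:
$x{\left(Y \right)} = 2 - \frac{Y \left(1 + Y\right)}{7}$
$-40883 - x{\left(-9 \right)} = -40883 - \left(2 - - \frac{9}{7} - \frac{\left(-9\right)^{2}}{7}\right) = -40883 - \left(2 + \frac{9}{7} - \frac{81}{7}\right) = -40883 - - \frac{58}{7} = -40883 + \frac{58}{7} = - \frac{286123}{7}$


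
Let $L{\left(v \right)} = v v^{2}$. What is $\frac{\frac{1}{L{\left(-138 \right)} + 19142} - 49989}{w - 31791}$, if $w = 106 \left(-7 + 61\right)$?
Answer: $\frac{130417801771}{68006978310} \approx 1.9177$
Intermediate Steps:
$L{\left(v \right)} = v^{3}$
$w = 5724$ ($w = 106 \cdot 54 = 5724$)
$\frac{\frac{1}{L{\left(-138 \right)} + 19142} - 49989}{w - 31791} = \frac{\frac{1}{\left(-138\right)^{3} + 19142} - 49989}{5724 - 31791} = \frac{\frac{1}{-2628072 + 19142} - 49989}{-26067} = \left(\frac{1}{-2608930} - 49989\right) \left(- \frac{1}{26067}\right) = \left(- \frac{1}{2608930} - 49989\right) \left(- \frac{1}{26067}\right) = \left(- \frac{130417801771}{2608930}\right) \left(- \frac{1}{26067}\right) = \frac{130417801771}{68006978310}$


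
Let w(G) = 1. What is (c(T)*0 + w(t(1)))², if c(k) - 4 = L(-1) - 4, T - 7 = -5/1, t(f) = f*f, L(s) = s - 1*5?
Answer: 1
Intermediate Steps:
L(s) = -5 + s (L(s) = s - 5 = -5 + s)
t(f) = f²
T = 2 (T = 7 - 5/1 = 7 - 5*1 = 7 - 5 = 2)
c(k) = -6 (c(k) = 4 + ((-5 - 1) - 4) = 4 + (-6 - 4) = 4 - 10 = -6)
(c(T)*0 + w(t(1)))² = (-6*0 + 1)² = (0 + 1)² = 1² = 1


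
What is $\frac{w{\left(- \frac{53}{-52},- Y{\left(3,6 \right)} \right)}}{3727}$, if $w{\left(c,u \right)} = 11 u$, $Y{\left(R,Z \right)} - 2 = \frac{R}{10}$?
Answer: $- \frac{253}{37270} \approx -0.0067883$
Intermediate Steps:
$Y{\left(R,Z \right)} = 2 + \frac{R}{10}$
$\frac{w{\left(- \frac{53}{-52},- Y{\left(3,6 \right)} \right)}}{3727} = \frac{11 \left(- (2 + \frac{1}{10} \cdot 3)\right)}{3727} = 11 \left(- (2 + \frac{3}{10})\right) \frac{1}{3727} = 11 \left(\left(-1\right) \frac{23}{10}\right) \frac{1}{3727} = 11 \left(- \frac{23}{10}\right) \frac{1}{3727} = \left(- \frac{253}{10}\right) \frac{1}{3727} = - \frac{253}{37270}$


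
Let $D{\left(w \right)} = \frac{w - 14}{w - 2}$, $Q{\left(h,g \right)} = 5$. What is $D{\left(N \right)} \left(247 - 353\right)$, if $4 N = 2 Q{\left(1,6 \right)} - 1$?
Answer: $4982$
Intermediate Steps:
$N = \frac{9}{4}$ ($N = \frac{2 \cdot 5 - 1}{4} = \frac{10 - 1}{4} = \frac{1}{4} \cdot 9 = \frac{9}{4} \approx 2.25$)
$D{\left(w \right)} = \frac{-14 + w}{-2 + w}$
$D{\left(N \right)} \left(247 - 353\right) = \frac{-14 + \frac{9}{4}}{-2 + \frac{9}{4}} \left(247 - 353\right) = \frac{1}{\frac{1}{4}} \left(- \frac{47}{4}\right) \left(-106\right) = 4 \left(- \frac{47}{4}\right) \left(-106\right) = \left(-47\right) \left(-106\right) = 4982$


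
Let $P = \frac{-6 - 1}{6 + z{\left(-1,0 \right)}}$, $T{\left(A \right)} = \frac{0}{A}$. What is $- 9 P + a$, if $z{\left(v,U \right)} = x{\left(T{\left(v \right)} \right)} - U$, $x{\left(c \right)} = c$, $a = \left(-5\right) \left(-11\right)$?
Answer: $\frac{131}{2} \approx 65.5$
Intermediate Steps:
$a = 55$
$T{\left(A \right)} = 0$
$z{\left(v,U \right)} = - U$ ($z{\left(v,U \right)} = 0 - U = - U$)
$P = - \frac{7}{6}$ ($P = \frac{-6 - 1}{6 - 0} = - \frac{7}{6 + 0} = - \frac{7}{6} \approx -1.1667$)
$- 9 P + a = \left(-9\right) \left(- \frac{7}{6}\right) + 55 = \frac{21}{2} + 55 = \frac{131}{2}$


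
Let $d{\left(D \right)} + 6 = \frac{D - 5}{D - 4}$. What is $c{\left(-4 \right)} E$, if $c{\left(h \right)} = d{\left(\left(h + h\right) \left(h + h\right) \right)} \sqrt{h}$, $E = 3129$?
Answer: $- \frac{313943 i}{10} \approx - 31394.0 i$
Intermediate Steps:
$d{\left(D \right)} = -6 + \frac{-5 + D}{-4 + D}$ ($d{\left(D \right)} = -6 + \frac{D - 5}{D - 4} = -6 + \frac{-5 + D}{-4 + D}$)
$c{\left(h \right)} = \frac{\sqrt{h} \left(19 - 20 h^{2}\right)}{-4 + 4 h^{2}}$ ($c{\left(h \right)} = \frac{19 - 5 \left(h + h\right) \left(h + h\right)}{-4 + \left(h + h\right) \left(h + h\right)} \sqrt{h} = \frac{19 - 5 \cdot 2 h 2 h}{-4 + 2 h 2 h} \sqrt{h} = \frac{19 - 5 \cdot 4 h^{2}}{-4 + 4 h^{2}} \sqrt{h} = \frac{19 - 20 h^{2}}{-4 + 4 h^{2}} \sqrt{h} = \frac{\sqrt{h} \left(19 - 20 h^{2}\right)}{-4 + 4 h^{2}}$)
$c{\left(-4 \right)} E = \frac{\sqrt{-4} \left(19 - 20 \left(-4\right)^{2}\right)}{4 \left(-1 + \left(-4\right)^{2}\right)} 3129 = \frac{2 i \left(19 - 320\right)}{4 \left(-1 + 16\right)} 3129 = \frac{2 i \left(19 - 320\right)}{4 \cdot 15} \cdot 3129 = \frac{1}{4} \cdot 2 i \frac{1}{15} \left(-301\right) 3129 = - \frac{301 i}{30} \cdot 3129 = - \frac{313943 i}{10}$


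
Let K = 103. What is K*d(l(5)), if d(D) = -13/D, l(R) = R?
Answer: -1339/5 ≈ -267.80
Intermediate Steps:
K*d(l(5)) = 103*(-13/5) = -1339/5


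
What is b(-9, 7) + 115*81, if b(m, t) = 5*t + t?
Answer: 9357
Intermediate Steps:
b(m, t) = 6*t
b(-9, 7) + 115*81 = 6*7 + 115*81 = 42 + 9315 = 9357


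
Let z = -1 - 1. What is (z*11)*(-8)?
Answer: 176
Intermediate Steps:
z = -2
(z*11)*(-8) = -2*11*(-8) = -22*(-8) = 176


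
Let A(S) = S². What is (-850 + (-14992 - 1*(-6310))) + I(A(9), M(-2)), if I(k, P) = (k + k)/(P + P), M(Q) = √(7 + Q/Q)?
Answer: -9532 + 81*√2/4 ≈ -9503.4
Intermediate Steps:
M(Q) = 2*√2 (M(Q) = √(7 + 1) = √8 = 2*√2)
I(k, P) = k/P (I(k, P) = (2*k)/((2*P)) = (2*k)*(1/(2*P)) = k/P)
(-850 + (-14992 - 1*(-6310))) + I(A(9), M(-2)) = (-850 + (-14992 - 1*(-6310))) + 9²/((2*√2)) = (-850 + (-14992 + 6310)) + 81*(√2/4) = (-850 - 8682) + 81*√2/4 = -9532 + 81*√2/4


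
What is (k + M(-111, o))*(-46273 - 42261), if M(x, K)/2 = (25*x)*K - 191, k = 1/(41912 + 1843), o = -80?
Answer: -1718489701993594/43755 ≈ -3.9275e+10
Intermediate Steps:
k = 1/43755 ≈ 2.2855e-5
M(x, K) = -382 + 50*K*x (M(x, K) = 2*((25*x)*K - 191) = 2*(25*K*x - 191) = 2*(-191 + 25*K*x) = -382 + 50*K*x)
(k + M(-111, o))*(-46273 - 42261) = (1/43755 + (-382 + 50*(-80)*(-111)))*(-46273 - 42261) = (1/43755 + (-382 + 444000))*(-88534) = (1/43755 + 443618)*(-88534) = (19410505591/43755)*(-88534) = -1718489701993594/43755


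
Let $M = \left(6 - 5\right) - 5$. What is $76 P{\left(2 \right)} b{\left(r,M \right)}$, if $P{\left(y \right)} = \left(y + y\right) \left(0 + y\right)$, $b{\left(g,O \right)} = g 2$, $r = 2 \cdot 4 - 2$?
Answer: $7296$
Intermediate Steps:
$r = 6$ ($r = 8 - 2 = 6$)
$M = -4$ ($M = 1 - 5 = -4$)
$b{\left(g,O \right)} = 2 g$
$P{\left(y \right)} = 2 y^{2}$ ($P{\left(y \right)} = 2 y y = 2 y^{2}$)
$76 P{\left(2 \right)} b{\left(r,M \right)} = 76 \cdot 2 \cdot 2^{2} \cdot 2 \cdot 6 = 76 \cdot 2 \cdot 4 \cdot 12 = 76 \cdot 8 \cdot 12 = 608 \cdot 12 = 7296$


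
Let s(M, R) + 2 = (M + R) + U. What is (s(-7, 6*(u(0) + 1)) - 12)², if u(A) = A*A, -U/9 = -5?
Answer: 900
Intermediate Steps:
U = 45 (U = -9*(-5) = 45)
u(A) = A²
s(M, R) = 43 + M + R (s(M, R) = -2 + ((M + R) + 45) = -2 + (45 + M + R) = 43 + M + R)
(s(-7, 6*(u(0) + 1)) - 12)² = ((43 - 7 + 6*(0² + 1)) - 12)² = ((43 - 7 + 6*(0 + 1)) - 12)² = ((43 - 7 + 6*1) - 12)² = ((43 - 7 + 6) - 12)² = (42 - 12)² = 30² = 900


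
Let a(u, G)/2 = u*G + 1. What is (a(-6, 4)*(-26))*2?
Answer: 2392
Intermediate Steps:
a(u, G) = 2 + 2*G*u (a(u, G) = 2*(u*G + 1) = 2*(G*u + 1) = 2*(1 + G*u) = 2 + 2*G*u)
(a(-6, 4)*(-26))*2 = ((2 + 2*4*(-6))*(-26))*2 = ((2 - 48)*(-26))*2 = -46*(-26)*2 = 1196*2 = 2392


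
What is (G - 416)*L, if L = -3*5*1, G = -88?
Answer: 7560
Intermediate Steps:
L = -15 (L = -15*1 = -15)
(G - 416)*L = (-88 - 416)*(-15) = -504*(-15) = 7560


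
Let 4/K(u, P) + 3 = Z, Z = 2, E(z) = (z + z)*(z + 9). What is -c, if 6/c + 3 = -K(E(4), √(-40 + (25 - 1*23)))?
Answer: -6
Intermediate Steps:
E(z) = 2*z*(9 + z) (E(z) = (2*z)*(9 + z) = 2*z*(9 + z))
K(u, P) = -4 (K(u, P) = 4/(-3 + 2) = 4/(-1) = 4*(-1) = -4)
c = 6 (c = 6/(-3 - 1*(-4)) = 6/(-3 + 4) = 6/1 = 6*1 = 6)
-c = -1*6 = -6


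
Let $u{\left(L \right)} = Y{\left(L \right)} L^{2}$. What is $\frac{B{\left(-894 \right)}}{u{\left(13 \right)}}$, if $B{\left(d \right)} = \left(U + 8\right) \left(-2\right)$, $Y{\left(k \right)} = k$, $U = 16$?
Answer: $- \frac{48}{2197} \approx -0.021848$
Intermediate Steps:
$B{\left(d \right)} = -48$ ($B{\left(d \right)} = \left(16 + 8\right) \left(-2\right) = 24 \left(-2\right) = -48$)
$u{\left(L \right)} = L^{3}$ ($u{\left(L \right)} = L L^{2} = L^{3}$)
$\frac{B{\left(-894 \right)}}{u{\left(13 \right)}} = - \frac{48}{13^{3}} = - \frac{48}{2197}$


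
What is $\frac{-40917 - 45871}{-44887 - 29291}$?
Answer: $\frac{3338}{2853} \approx 1.17$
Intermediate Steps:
$\frac{-40917 - 45871}{-44887 - 29291} = - \frac{86788}{-74178} = \left(-86788\right) \left(- \frac{1}{74178}\right) = \frac{3338}{2853}$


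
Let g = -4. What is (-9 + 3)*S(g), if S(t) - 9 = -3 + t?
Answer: -12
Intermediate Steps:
S(t) = 6 + t (S(t) = 9 + (-3 + t) = 6 + t)
(-9 + 3)*S(g) = (-9 + 3)*(6 - 4) = -6*2 = -12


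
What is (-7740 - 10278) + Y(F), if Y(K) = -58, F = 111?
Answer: -18076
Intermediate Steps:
(-7740 - 10278) + Y(F) = (-7740 - 10278) - 58 = -18018 - 58 = -18076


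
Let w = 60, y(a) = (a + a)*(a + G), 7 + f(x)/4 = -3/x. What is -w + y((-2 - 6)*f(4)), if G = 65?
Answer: 155188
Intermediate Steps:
f(x) = -28 - 12/x (f(x) = -28 + 4*(-3/x) = -28 - 12/x)
y(a) = 2*a*(65 + a) (y(a) = (a + a)*(a + 65) = (2*a)*(65 + a) = 2*a*(65 + a))
-w + y((-2 - 6)*f(4)) = -1*60 + 2*((-2 - 6)*(-28 - 12/4))*(65 + (-2 - 6)*(-28 - 12/4)) = -60 + 2*(-8*(-28 - 12*1/4))*(65 - 8*(-28 - 12*1/4)) = -60 + 2*(-8*(-28 - 3))*(65 - 8*(-28 - 3)) = -60 + 2*(-8*(-31))*(65 - 8*(-31)) = -60 + 2*248*(65 + 248) = -60 + 2*248*313 = -60 + 155248 = 155188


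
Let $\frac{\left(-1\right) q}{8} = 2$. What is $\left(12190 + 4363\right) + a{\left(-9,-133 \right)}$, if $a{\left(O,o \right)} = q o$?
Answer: $18681$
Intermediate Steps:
$q = -16$ ($q = \left(-8\right) 2 = -16$)
$a{\left(O,o \right)} = - 16 o$
$\left(12190 + 4363\right) + a{\left(-9,-133 \right)} = \left(12190 + 4363\right) - -2128 = 16553 + 2128 = 18681$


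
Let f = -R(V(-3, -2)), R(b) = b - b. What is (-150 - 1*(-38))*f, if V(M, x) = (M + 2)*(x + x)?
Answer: 0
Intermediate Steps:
V(M, x) = 2*x*(2 + M) (V(M, x) = (2 + M)*(2*x) = 2*x*(2 + M))
R(b) = 0
f = 0 (f = -1*0 = 0)
(-150 - 1*(-38))*f = (-150 - 1*(-38))*0 = (-150 + 38)*0 = -112*0 = 0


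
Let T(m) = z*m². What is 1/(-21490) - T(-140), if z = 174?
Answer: -73289496001/21490 ≈ -3.4104e+6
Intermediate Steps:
T(m) = 174*m²
1/(-21490) - T(-140) = 1/(-21490) - 174*(-140)² = -1/21490 - 174*19600 = -1/21490 - 1*3410400 = -1/21490 - 3410400 = -73289496001/21490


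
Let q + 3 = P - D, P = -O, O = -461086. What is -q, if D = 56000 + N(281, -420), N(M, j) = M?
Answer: -404802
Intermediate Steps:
P = 461086 (P = -1*(-461086) = 461086)
D = 56281 (D = 56000 + 281 = 56281)
q = 404802 (q = -3 + (461086 - 1*56281) = -3 + (461086 - 56281) = -3 + 404805 = 404802)
-q = -1*404802 = -404802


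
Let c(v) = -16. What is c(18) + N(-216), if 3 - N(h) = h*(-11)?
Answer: -2389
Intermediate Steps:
N(h) = 3 + 11*h (N(h) = 3 - h*(-11) = 3 - (-11)*h = 3 + 11*h)
c(18) + N(-216) = -16 + (3 + 11*(-216)) = -16 + (3 - 2376) = -16 - 2373 = -2389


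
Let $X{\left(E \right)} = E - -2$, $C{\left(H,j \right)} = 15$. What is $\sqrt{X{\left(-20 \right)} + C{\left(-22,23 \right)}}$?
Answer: $i \sqrt{3} \approx 1.732 i$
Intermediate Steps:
$X{\left(E \right)} = 2 + E$ ($X{\left(E \right)} = E + 2 = 2 + E$)
$\sqrt{X{\left(-20 \right)} + C{\left(-22,23 \right)}} = \sqrt{\left(2 - 20\right) + 15} = \sqrt{-18 + 15} = \sqrt{-3} = i \sqrt{3}$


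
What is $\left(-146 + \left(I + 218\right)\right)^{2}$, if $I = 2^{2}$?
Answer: $5776$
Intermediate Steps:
$I = 4$
$\left(-146 + \left(I + 218\right)\right)^{2} = \left(-146 + \left(4 + 218\right)\right)^{2} = \left(-146 + 222\right)^{2} = 76^{2} = 5776$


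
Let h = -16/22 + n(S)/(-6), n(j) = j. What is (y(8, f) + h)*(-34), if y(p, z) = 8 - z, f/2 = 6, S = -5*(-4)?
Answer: 9044/33 ≈ 274.06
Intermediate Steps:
S = 20
f = 12 (f = 2*6 = 12)
h = -134/33 (h = -16/22 + 20/(-6) = -16*1/22 + 20*(-⅙) = -8/11 - 10/3 = -134/33 ≈ -4.0606)
(y(8, f) + h)*(-34) = ((8 - 1*12) - 134/33)*(-34) = ((8 - 12) - 134/33)*(-34) = (-4 - 134/33)*(-34) = -266/33*(-34) = 9044/33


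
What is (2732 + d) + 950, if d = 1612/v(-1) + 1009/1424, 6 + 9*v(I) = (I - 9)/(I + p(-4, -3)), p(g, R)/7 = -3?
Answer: 92641485/86864 ≈ 1066.5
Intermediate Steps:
p(g, R) = -21 (p(g, R) = 7*(-3) = -21)
v(I) = -⅔ + (-9 + I)/(9*(-21 + I)) (v(I) = -⅔ + ((I - 9)/(I - 21))/9 = -⅔ + ((-9 + I)/(-21 + I))/9 = -⅔ + (-9 + I)/(9*(-21 + I)))
d = -227191763/86864 (d = 1612/(((117 - 5*(-1))/(9*(-21 - 1)))) + 1009/1424 = 1612/(((⅑)*(117 + 5)/(-22))) + 1009*(1/1424) = 1612/(((⅑)*(-1/22)*122)) + 1009/1424 = 1612/(-61/99) + 1009/1424 = 1612*(-99/61) + 1009/1424 = -159588/61 + 1009/1424 = -227191763/86864 ≈ -2615.5)
(2732 + d) + 950 = (2732 - 227191763/86864) + 950 = 10120685/86864 + 950 = 92641485/86864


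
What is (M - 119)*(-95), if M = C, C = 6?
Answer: 10735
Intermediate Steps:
M = 6
(M - 119)*(-95) = (6 - 119)*(-95) = -113*(-95) = 10735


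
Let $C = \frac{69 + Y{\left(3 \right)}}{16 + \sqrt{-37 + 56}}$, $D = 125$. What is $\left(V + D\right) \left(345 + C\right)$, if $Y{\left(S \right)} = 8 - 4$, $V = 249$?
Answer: $\frac{31016942}{237} - \frac{27302 \sqrt{19}}{237} \approx 1.3037 \cdot 10^{5}$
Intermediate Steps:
$Y{\left(S \right)} = 4$ ($Y{\left(S \right)} = 8 - 4 = 4$)
$C = \frac{73}{16 + \sqrt{19}}$ ($C = \frac{69 + 4}{16 + \sqrt{-37 + 56}} = \frac{73}{16 + \sqrt{19}} \approx 3.5857$)
$\left(V + D\right) \left(345 + C\right) = \left(249 + 125\right) \left(345 + \left(\frac{1168}{237} - \frac{73 \sqrt{19}}{237}\right)\right) = 374 \left(\frac{82933}{237} - \frac{73 \sqrt{19}}{237}\right) = \frac{31016942}{237} - \frac{27302 \sqrt{19}}{237}$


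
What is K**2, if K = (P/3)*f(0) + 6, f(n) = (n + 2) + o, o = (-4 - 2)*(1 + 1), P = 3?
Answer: 16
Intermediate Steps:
o = -12 (o = -6*2 = -12)
f(n) = -10 + n (f(n) = (n + 2) - 12 = (2 + n) - 12 = -10 + n)
K = -4 (K = (3/3)*(-10 + 0) + 6 = (3*(1/3))*(-10) + 6 = 1*(-10) + 6 = -10 + 6 = -4)
K**2 = (-4)**2 = 16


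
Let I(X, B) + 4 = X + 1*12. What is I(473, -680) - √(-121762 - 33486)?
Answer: 481 - 4*I*√9703 ≈ 481.0 - 394.02*I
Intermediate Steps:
I(X, B) = 8 + X (I(X, B) = -4 + (X + 1*12) = -4 + (X + 12) = -4 + (12 + X) = 8 + X)
I(473, -680) - √(-121762 - 33486) = (8 + 473) - √(-121762 - 33486) = 481 - √(-155248) = 481 - 4*I*√9703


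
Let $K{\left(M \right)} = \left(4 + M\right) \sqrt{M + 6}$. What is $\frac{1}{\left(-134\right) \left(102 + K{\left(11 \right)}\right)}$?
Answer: $- \frac{1}{8643} + \frac{5 \sqrt{17}}{293862} \approx -4.5547 \cdot 10^{-5}$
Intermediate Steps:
$K{\left(M \right)} = \sqrt{6 + M} \left(4 + M\right)$ ($K{\left(M \right)} = \left(4 + M\right) \sqrt{6 + M} = \sqrt{6 + M} \left(4 + M\right)$)
$\frac{1}{\left(-134\right) \left(102 + K{\left(11 \right)}\right)} = \frac{1}{\left(-134\right) \left(102 + \sqrt{6 + 11} \left(4 + 11\right)\right)} = \frac{1}{\left(-134\right) \left(102 + \sqrt{17} \cdot 15\right)} = \frac{1}{\left(-134\right) \left(102 + 15 \sqrt{17}\right)} = \frac{1}{-13668 - 2010 \sqrt{17}}$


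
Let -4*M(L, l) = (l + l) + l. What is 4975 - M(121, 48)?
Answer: 5011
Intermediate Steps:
M(L, l) = -3*l/4 (M(L, l) = -((l + l) + l)/4 = -(2*l + l)/4 = -3*l/4)
4975 - M(121, 48) = 4975 - (-3)*48/4 = 4975 - 1*(-36) = 4975 + 36 = 5011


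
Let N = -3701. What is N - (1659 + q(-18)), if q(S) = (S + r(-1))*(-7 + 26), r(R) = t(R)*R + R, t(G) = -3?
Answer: -5056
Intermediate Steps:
r(R) = -2*R (r(R) = -3*R + R = -2*R)
q(S) = 38 + 19*S (q(S) = (S - 2*(-1))*(-7 + 26) = (S + 2)*19 = (2 + S)*19 = 38 + 19*S)
N - (1659 + q(-18)) = -3701 - (1659 + (38 + 19*(-18))) = -3701 - (1659 + (38 - 342)) = -3701 - (1659 - 304) = -3701 - 1*1355 = -3701 - 1355 = -5056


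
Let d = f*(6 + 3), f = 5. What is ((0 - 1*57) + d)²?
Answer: 144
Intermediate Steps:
d = 45 (d = 5*(6 + 3) = 5*9 = 45)
((0 - 1*57) + d)² = ((0 - 1*57) + 45)² = ((0 - 57) + 45)² = (-57 + 45)² = (-12)² = 144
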